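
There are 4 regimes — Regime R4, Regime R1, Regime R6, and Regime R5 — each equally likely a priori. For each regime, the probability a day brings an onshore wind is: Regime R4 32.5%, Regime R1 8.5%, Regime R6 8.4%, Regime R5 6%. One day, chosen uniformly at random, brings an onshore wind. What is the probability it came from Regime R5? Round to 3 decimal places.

0.108

With a uniform prior (1/4 each), posterior ∝ likelihood:
  Regime R4: 0.325
  Regime R1: 0.085
  Regime R6: 0.084
  Regime R5: 0.06
Total = 0.554.
P(Regime R5 | evidence) = 0.06 / 0.554 ≈ 0.108.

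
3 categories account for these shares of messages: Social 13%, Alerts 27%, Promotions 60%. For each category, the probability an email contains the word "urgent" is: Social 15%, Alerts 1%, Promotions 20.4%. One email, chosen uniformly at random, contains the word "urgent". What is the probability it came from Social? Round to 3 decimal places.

0.135

Unnormalized posteriors (prior × likelihood):
  Social: 0.13 × 0.15 = 0.0195
  Alerts: 0.27 × 0.01 = 0.0027
  Promotions: 0.6 × 0.204 = 0.1224
Normalizing constant = 0.1446.
P(Social | evidence) = 0.0195 / 0.1446 ≈ 0.135.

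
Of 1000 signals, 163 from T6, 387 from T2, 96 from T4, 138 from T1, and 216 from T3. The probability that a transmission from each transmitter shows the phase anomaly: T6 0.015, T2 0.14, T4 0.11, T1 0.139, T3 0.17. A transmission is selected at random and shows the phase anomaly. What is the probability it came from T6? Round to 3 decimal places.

0.020

Unnormalized posteriors (prior × likelihood):
  T6: 0.163 × 0.015 = 0.002445
  T2: 0.387 × 0.14 = 0.05418
  T4: 0.096 × 0.11 = 0.01056
  T1: 0.138 × 0.139 = 0.019182
  T3: 0.216 × 0.17 = 0.03672
Sum = 0.123087.
P(T6 | evidence) = 0.002445 / 0.123087 ≈ 0.020.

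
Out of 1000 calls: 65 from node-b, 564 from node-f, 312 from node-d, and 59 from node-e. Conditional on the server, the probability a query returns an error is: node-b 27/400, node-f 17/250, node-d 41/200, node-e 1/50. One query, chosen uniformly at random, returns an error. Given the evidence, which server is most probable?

Unnormalized posteriors (prior × likelihood):
  node-b: 0.065 × 0.0675 = 0.0043875
  node-f: 0.564 × 0.068 = 0.038352
  node-d: 0.312 × 0.205 = 0.06396
  node-e: 0.059 × 0.02 = 0.00118
Sum = 0.1078795.
Largest term belongs to node-d, so node-d is most probable.

node-d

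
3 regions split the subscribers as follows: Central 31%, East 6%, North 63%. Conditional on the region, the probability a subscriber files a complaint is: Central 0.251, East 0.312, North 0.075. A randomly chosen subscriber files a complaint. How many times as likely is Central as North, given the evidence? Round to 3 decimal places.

By Bayes' rule, posterior ∝ prior × likelihood:
  Central: 0.31 × 0.251 = 0.07781
  East: 0.06 × 0.312 = 0.01872
  North: 0.63 × 0.075 = 0.04725
Total = 0.14378.
The ratio is 0.07781 / 0.04725 (the normalizer cancels) = 1.647.

1.647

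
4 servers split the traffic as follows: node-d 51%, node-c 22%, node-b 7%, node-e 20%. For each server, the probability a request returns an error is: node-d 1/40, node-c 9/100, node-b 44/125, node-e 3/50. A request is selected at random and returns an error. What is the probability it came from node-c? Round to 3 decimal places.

By Bayes' rule, posterior ∝ prior × likelihood:
  node-d: 0.51 × 0.025 = 0.01275
  node-c: 0.22 × 0.09 = 0.0198
  node-b: 0.07 × 0.352 = 0.02464
  node-e: 0.2 × 0.06 = 0.012
Normalizing constant = 0.06919.
P(node-c | evidence) = 0.0198 / 0.06919 ≈ 0.286.

0.286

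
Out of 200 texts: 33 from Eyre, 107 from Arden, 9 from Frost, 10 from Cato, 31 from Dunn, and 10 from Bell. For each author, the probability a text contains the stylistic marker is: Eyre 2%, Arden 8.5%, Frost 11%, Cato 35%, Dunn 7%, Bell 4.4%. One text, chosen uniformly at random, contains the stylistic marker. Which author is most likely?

Unnormalized posteriors (prior × likelihood):
  Eyre: 0.165 × 0.02 = 0.0033
  Arden: 0.535 × 0.085 = 0.045475
  Frost: 0.045 × 0.11 = 0.00495
  Cato: 0.05 × 0.35 = 0.0175
  Dunn: 0.155 × 0.07 = 0.01085
  Bell: 0.05 × 0.044 = 0.0022
Sum = 0.084275.
Largest term belongs to Arden, so Arden is most probable.

Arden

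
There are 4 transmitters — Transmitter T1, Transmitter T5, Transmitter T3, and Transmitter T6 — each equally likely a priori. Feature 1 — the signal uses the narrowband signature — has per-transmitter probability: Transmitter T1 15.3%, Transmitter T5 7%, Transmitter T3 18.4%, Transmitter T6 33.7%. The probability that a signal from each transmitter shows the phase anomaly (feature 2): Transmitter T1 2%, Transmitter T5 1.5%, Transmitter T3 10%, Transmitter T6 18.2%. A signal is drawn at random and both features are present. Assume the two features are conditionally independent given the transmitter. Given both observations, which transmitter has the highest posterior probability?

Transmitter T6

With a uniform prior (1/4 each), posterior ∝ likelihood:
  Transmitter T1: 0.153 × 0.02 = 0.00306
  Transmitter T5: 0.07 × 0.015 = 0.00105
  Transmitter T3: 0.184 × 0.1 = 0.0184
  Transmitter T6: 0.337 × 0.182 = 0.061334
Normalizing constant = 0.083844.
Largest term belongs to Transmitter T6, so Transmitter T6 is most probable.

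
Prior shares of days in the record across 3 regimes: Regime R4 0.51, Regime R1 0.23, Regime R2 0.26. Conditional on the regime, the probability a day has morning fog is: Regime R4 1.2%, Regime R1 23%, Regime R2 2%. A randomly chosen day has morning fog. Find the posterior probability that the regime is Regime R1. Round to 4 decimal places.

By Bayes' rule, posterior ∝ prior × likelihood:
  Regime R4: 0.51 × 0.012 = 0.00612
  Regime R1: 0.23 × 0.23 = 0.0529
  Regime R2: 0.26 × 0.02 = 0.0052
Total = 0.06422.
P(Regime R1 | evidence) = 0.0529 / 0.06422 ≈ 0.8237.

0.8237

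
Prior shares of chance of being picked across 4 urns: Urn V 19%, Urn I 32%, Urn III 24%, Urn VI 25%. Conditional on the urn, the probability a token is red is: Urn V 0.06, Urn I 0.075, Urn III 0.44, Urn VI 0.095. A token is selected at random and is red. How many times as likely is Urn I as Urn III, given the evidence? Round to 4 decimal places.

By Bayes' rule, posterior ∝ prior × likelihood:
  Urn V: 0.19 × 0.06 = 0.0114
  Urn I: 0.32 × 0.075 = 0.024
  Urn III: 0.24 × 0.44 = 0.1056
  Urn VI: 0.25 × 0.095 = 0.02375
Sum = 0.16475.
The ratio is 0.024 / 0.1056 (the normalizer cancels) = 0.2273.

0.2273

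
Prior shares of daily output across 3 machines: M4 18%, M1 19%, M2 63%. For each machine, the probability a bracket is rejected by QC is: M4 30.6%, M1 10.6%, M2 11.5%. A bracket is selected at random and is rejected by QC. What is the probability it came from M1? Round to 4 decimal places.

0.1364

By Bayes' rule, posterior ∝ prior × likelihood:
  M4: 0.18 × 0.306 = 0.05508
  M1: 0.19 × 0.106 = 0.02014
  M2: 0.63 × 0.115 = 0.07245
Sum = 0.14767.
P(M1 | evidence) = 0.02014 / 0.14767 ≈ 0.1364.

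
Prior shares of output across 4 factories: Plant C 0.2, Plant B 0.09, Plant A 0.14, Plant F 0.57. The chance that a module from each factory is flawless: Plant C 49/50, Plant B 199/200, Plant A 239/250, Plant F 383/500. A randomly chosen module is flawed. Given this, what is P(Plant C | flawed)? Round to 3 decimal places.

Taking complements, P(flawed | each) = Plant C 0.02, Plant B 0.005, Plant A 0.044, Plant F 0.234.
By Bayes' rule, posterior ∝ prior × likelihood:
  Plant C: 0.2 × 0.02 = 0.004
  Plant B: 0.09 × 0.005 = 0.00045
  Plant A: 0.14 × 0.044 = 0.00616
  Plant F: 0.57 × 0.234 = 0.13338
Normalizing constant = 0.14399.
P(Plant C | evidence) = 0.004 / 0.14399 ≈ 0.028.

0.028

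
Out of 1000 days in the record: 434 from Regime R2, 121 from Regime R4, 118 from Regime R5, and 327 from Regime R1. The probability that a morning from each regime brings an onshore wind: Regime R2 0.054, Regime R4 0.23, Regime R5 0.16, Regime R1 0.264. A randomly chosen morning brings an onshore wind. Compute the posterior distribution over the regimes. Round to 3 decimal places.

Regime R2 0.150, Regime R4 0.178, Regime R5 0.121, Regime R1 0.552

By Bayes' rule, posterior ∝ prior × likelihood:
  Regime R2: 0.434 × 0.054 = 0.023436
  Regime R4: 0.121 × 0.23 = 0.02783
  Regime R5: 0.118 × 0.16 = 0.01888
  Regime R1: 0.327 × 0.264 = 0.086328
Total = 0.156474.
P(Regime R2 | onshore) = 0.023436/0.156474 ≈ 0.150
P(Regime R4 | onshore) = 0.02783/0.156474 ≈ 0.178
P(Regime R5 | onshore) = 0.01888/0.156474 ≈ 0.121
P(Regime R1 | onshore) = 0.086328/0.156474 ≈ 0.552
(Check: 0.150+0.178+0.121+0.552 = 1.001.)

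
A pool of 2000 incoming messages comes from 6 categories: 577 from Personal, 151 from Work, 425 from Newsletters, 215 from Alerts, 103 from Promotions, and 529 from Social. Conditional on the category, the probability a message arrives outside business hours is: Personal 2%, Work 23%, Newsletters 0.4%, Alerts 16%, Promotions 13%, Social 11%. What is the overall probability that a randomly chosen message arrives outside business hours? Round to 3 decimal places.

Compute prior × likelihood for every hypothesis:
  Personal: 0.2885 × 0.02 = 0.00577
  Work: 0.0755 × 0.23 = 0.017365
  Newsletters: 0.2125 × 0.004 = 0.00085
  Alerts: 0.1075 × 0.16 = 0.0172
  Promotions: 0.0515 × 0.13 = 0.006695
  Social: 0.2645 × 0.11 = 0.029095
P(off-hours) = 0.00577 + 0.017365 + 0.00085 + 0.0172 + 0.006695 + 0.029095 = 0.076975 → 0.077.

0.077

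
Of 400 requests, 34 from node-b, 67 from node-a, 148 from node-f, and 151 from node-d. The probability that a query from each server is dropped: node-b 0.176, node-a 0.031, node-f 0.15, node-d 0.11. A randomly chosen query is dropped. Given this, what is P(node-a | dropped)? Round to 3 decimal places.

By Bayes' rule, posterior ∝ prior × likelihood:
  node-b: 0.085 × 0.176 = 0.01496
  node-a: 0.1675 × 0.031 = 0.0051925
  node-f: 0.37 × 0.15 = 0.0555
  node-d: 0.3775 × 0.11 = 0.041525
Normalizing constant = 0.1171775.
P(node-a | evidence) = 0.0051925 / 0.1171775 ≈ 0.044.

0.044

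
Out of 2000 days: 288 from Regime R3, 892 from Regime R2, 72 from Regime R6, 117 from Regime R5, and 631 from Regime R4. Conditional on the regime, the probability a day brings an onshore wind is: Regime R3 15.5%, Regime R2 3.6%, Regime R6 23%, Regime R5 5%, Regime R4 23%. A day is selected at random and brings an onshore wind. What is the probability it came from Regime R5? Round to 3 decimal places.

0.024

Prior × likelihood for each hypothesis:
  Regime R3: 0.144 × 0.155 = 0.02232
  Regime R2: 0.446 × 0.036 = 0.016056
  Regime R6: 0.036 × 0.23 = 0.00828
  Regime R5: 0.0585 × 0.05 = 0.002925
  Regime R4: 0.3155 × 0.23 = 0.072565
Total = 0.122146.
P(Regime R5 | evidence) = 0.002925 / 0.122146 ≈ 0.024.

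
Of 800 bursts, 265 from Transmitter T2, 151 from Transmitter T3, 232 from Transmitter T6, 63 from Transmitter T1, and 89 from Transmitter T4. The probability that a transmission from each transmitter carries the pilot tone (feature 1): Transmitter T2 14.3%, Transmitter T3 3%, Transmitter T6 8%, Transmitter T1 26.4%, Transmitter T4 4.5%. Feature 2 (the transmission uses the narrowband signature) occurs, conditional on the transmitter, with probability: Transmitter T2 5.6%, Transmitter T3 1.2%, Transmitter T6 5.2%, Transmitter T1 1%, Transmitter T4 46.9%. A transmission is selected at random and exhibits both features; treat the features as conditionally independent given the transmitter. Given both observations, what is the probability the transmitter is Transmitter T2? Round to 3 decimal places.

0.409

Compute prior × likelihood for every hypothesis:
  Transmitter T2: 0.33125 × 0.143 × 0.056 = 0.00265265
  Transmitter T3: 0.18875 × 0.03 × 0.012 = 0.00006795
  Transmitter T6: 0.29 × 0.08 × 0.052 = 0.0012064
  Transmitter T1: 0.07875 × 0.264 × 0.01 = 0.0002079
  Transmitter T4: 0.11125 × 0.045 × 0.469 = 0.00234793125
Normalizing constant = 0.00648283125.
P(Transmitter T2 | evidence) = 0.00265265 / 0.00648283125 ≈ 0.409.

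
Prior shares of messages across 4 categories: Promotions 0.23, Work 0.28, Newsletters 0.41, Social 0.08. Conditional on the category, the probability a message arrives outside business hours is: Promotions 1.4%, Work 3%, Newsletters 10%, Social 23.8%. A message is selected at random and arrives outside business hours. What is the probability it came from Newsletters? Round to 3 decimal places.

Prior × likelihood for each hypothesis:
  Promotions: 0.23 × 0.014 = 0.00322
  Work: 0.28 × 0.03 = 0.0084
  Newsletters: 0.41 × 0.1 = 0.041
  Social: 0.08 × 0.238 = 0.01904
Sum = 0.07166.
P(Newsletters | evidence) = 0.041 / 0.07166 ≈ 0.572.

0.572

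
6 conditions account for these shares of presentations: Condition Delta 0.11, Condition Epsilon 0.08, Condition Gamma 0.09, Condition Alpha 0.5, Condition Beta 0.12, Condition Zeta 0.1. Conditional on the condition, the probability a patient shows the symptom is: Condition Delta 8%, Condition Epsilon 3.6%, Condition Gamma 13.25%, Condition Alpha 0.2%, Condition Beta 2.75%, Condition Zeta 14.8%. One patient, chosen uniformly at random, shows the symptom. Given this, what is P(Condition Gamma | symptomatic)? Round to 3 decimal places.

0.279

Compute prior × likelihood for every hypothesis:
  Condition Delta: 0.11 × 0.08 = 0.0088
  Condition Epsilon: 0.08 × 0.036 = 0.00288
  Condition Gamma: 0.09 × 0.1325 = 0.011925
  Condition Alpha: 0.5 × 0.002 = 0.001
  Condition Beta: 0.12 × 0.0275 = 0.0033
  Condition Zeta: 0.1 × 0.148 = 0.0148
Total = 0.042705.
P(Condition Gamma | evidence) = 0.011925 / 0.042705 ≈ 0.279.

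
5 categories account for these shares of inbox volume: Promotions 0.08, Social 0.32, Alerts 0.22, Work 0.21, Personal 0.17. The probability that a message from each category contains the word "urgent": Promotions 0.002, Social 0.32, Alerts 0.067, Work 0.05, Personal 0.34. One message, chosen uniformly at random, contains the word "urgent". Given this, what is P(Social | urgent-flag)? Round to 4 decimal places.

Compute prior × likelihood for every hypothesis:
  Promotions: 0.08 × 0.002 = 0.00016
  Social: 0.32 × 0.32 = 0.1024
  Alerts: 0.22 × 0.067 = 0.01474
  Work: 0.21 × 0.05 = 0.0105
  Personal: 0.17 × 0.34 = 0.0578
Total = 0.1856.
P(Social | evidence) = 0.1024 / 0.1856 ≈ 0.5517.

0.5517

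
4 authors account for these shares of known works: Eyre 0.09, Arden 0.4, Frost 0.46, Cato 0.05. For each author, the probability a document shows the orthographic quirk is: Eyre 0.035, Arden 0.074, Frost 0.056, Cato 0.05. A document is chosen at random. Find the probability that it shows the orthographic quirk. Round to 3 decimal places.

0.061

Unnormalized posteriors (prior × likelihood):
  Eyre: 0.09 × 0.035 = 0.00315
  Arden: 0.4 × 0.074 = 0.0296
  Frost: 0.46 × 0.056 = 0.02576
  Cato: 0.05 × 0.05 = 0.0025
P(quirk) = 0.00315 + 0.0296 + 0.02576 + 0.0025 = 0.06101 → 0.061.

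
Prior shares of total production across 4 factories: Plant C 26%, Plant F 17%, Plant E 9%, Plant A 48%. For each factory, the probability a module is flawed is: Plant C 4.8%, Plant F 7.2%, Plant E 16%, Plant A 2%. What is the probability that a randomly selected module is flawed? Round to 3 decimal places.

0.049

By Bayes' rule, posterior ∝ prior × likelihood:
  Plant C: 0.26 × 0.048 = 0.01248
  Plant F: 0.17 × 0.072 = 0.01224
  Plant E: 0.09 × 0.16 = 0.0144
  Plant A: 0.48 × 0.02 = 0.0096
P(flawed) = 0.01248 + 0.01224 + 0.0144 + 0.0096 = 0.04872 → 0.049.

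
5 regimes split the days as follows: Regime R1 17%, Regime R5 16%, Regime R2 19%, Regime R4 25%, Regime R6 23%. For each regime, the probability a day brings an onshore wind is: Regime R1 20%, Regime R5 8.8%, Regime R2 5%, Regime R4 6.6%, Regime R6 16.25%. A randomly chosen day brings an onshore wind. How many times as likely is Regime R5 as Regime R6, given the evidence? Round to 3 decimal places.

0.377

Compute prior × likelihood for every hypothesis:
  Regime R1: 0.17 × 0.2 = 0.034
  Regime R5: 0.16 × 0.088 = 0.01408
  Regime R2: 0.19 × 0.05 = 0.0095
  Regime R4: 0.25 × 0.066 = 0.0165
  Regime R6: 0.23 × 0.1625 = 0.037375
Normalizing constant = 0.111455.
The ratio is 0.01408 / 0.037375 (the normalizer cancels) = 0.377.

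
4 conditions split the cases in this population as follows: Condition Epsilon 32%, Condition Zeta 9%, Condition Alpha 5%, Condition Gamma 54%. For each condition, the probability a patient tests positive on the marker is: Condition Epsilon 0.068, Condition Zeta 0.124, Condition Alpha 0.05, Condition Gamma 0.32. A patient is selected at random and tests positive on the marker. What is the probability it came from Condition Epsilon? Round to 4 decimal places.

Unnormalized posteriors (prior × likelihood):
  Condition Epsilon: 0.32 × 0.068 = 0.02176
  Condition Zeta: 0.09 × 0.124 = 0.01116
  Condition Alpha: 0.05 × 0.05 = 0.0025
  Condition Gamma: 0.54 × 0.32 = 0.1728
Normalizing constant = 0.20822.
P(Condition Epsilon | evidence) = 0.02176 / 0.20822 ≈ 0.1045.

0.1045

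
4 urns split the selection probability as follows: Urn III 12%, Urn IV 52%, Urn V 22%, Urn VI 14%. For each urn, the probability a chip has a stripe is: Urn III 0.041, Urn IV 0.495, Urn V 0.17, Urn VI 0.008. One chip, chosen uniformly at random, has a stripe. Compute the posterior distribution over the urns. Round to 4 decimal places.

Urn III 0.0164, Urn IV 0.8556, Urn V 0.1243, Urn VI 0.0037

Compute prior × likelihood for every hypothesis:
  Urn III: 0.12 × 0.041 = 0.00492
  Urn IV: 0.52 × 0.495 = 0.2574
  Urn V: 0.22 × 0.17 = 0.0374
  Urn VI: 0.14 × 0.008 = 0.00112
Sum = 0.30084.
P(Urn III | striped) = 0.00492/0.30084 ≈ 0.0164
P(Urn IV | striped) = 0.2574/0.30084 ≈ 0.8556
P(Urn V | striped) = 0.0374/0.30084 ≈ 0.1243
P(Urn VI | striped) = 0.00112/0.30084 ≈ 0.0037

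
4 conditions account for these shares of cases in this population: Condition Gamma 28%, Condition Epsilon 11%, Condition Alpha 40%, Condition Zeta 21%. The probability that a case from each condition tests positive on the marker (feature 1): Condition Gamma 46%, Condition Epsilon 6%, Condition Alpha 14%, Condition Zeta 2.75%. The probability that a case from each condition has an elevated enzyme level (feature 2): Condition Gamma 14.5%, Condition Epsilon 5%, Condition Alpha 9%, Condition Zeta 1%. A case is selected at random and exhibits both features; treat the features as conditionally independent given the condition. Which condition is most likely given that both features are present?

Condition Gamma

By Bayes' rule, posterior ∝ prior × likelihood:
  Condition Gamma: 0.28 × 0.46 × 0.145 = 0.018676
  Condition Epsilon: 0.11 × 0.06 × 0.05 = 0.00033
  Condition Alpha: 0.4 × 0.14 × 0.09 = 0.00504
  Condition Zeta: 0.21 × 0.0275 × 0.01 = 0.00005775
Normalizing constant = 0.02410375.
Largest term belongs to Condition Gamma, so Condition Gamma is most probable.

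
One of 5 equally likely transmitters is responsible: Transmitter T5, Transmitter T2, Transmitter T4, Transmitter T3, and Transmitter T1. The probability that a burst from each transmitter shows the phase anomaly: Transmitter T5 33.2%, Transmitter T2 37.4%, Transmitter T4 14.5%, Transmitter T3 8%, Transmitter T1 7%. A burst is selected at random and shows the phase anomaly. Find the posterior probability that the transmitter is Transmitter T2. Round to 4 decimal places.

0.3736

Since the prior is uniform, the posterior is proportional to the likelihood:
  Transmitter T5: 0.332
  Transmitter T2: 0.374
  Transmitter T4: 0.145
  Transmitter T3: 0.08
  Transmitter T1: 0.07
Sum = 1.001.
P(Transmitter T2 | evidence) = 0.374 / 1.001 ≈ 0.3736.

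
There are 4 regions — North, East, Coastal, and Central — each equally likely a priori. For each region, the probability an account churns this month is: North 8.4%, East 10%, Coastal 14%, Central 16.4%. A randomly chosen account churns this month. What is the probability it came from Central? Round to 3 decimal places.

With a uniform prior (1/4 each), posterior ∝ likelihood:
  North: 0.084
  East: 0.1
  Coastal: 0.14
  Central: 0.164
Total = 0.488.
P(Central | evidence) = 0.164 / 0.488 ≈ 0.336.

0.336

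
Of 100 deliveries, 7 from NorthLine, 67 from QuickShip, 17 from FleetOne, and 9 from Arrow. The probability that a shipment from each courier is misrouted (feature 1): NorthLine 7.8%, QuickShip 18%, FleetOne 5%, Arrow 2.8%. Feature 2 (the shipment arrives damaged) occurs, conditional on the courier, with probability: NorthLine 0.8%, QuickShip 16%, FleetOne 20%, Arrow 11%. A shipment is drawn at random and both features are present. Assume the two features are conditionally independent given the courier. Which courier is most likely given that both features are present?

QuickShip

Compute prior × likelihood for every hypothesis:
  NorthLine: 0.07 × 0.078 × 0.008 = 0.00004368
  QuickShip: 0.67 × 0.18 × 0.16 = 0.019296
  FleetOne: 0.17 × 0.05 × 0.2 = 0.0017
  Arrow: 0.09 × 0.028 × 0.11 = 0.0002772
Normalizing constant = 0.02131688.
Largest term belongs to QuickShip, so QuickShip is most probable.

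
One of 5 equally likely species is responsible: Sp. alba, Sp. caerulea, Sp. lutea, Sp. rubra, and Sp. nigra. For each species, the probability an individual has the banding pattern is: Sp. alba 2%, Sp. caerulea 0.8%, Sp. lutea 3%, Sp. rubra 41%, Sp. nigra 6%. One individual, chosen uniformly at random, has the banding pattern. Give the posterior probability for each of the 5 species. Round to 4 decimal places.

Sp. alba 0.0379, Sp. caerulea 0.0152, Sp. lutea 0.0568, Sp. rubra 0.7765, Sp. nigra 0.1136

With a uniform prior (1/5 each), posterior ∝ likelihood:
  Sp. alba: 0.02
  Sp. caerulea: 0.008
  Sp. lutea: 0.03
  Sp. rubra: 0.41
  Sp. nigra: 0.06
Total = 0.528.
P(Sp. alba | banded) = 0.02/0.528 ≈ 0.0379
P(Sp. caerulea | banded) = 0.008/0.528 ≈ 0.0152
P(Sp. lutea | banded) = 0.03/0.528 ≈ 0.0568
P(Sp. rubra | banded) = 0.41/0.528 ≈ 0.7765
P(Sp. nigra | banded) = 0.06/0.528 ≈ 0.1136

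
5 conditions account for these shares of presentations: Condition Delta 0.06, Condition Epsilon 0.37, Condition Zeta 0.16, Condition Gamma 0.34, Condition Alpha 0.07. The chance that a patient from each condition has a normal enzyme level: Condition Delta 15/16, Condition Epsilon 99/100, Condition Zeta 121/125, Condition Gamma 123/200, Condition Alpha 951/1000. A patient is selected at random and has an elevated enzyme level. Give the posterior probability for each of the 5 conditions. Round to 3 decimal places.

Taking complements, P(elevated | each) = Condition Delta 0.0625, Condition Epsilon 0.01, Condition Zeta 0.032, Condition Gamma 0.385, Condition Alpha 0.049.
Prior × likelihood for each hypothesis:
  Condition Delta: 0.06 × 0.0625 = 0.00375
  Condition Epsilon: 0.37 × 0.01 = 0.0037
  Condition Zeta: 0.16 × 0.032 = 0.00512
  Condition Gamma: 0.34 × 0.385 = 0.1309
  Condition Alpha: 0.07 × 0.049 = 0.00343
Total = 0.1469.
P(Condition Delta | elevated) = 0.00375/0.1469 ≈ 0.026
P(Condition Epsilon | elevated) = 0.0037/0.1469 ≈ 0.025
P(Condition Zeta | elevated) = 0.00512/0.1469 ≈ 0.035
P(Condition Gamma | elevated) = 0.1309/0.1469 ≈ 0.891
P(Condition Alpha | elevated) = 0.00343/0.1469 ≈ 0.023

Condition Delta 0.026, Condition Epsilon 0.025, Condition Zeta 0.035, Condition Gamma 0.891, Condition Alpha 0.023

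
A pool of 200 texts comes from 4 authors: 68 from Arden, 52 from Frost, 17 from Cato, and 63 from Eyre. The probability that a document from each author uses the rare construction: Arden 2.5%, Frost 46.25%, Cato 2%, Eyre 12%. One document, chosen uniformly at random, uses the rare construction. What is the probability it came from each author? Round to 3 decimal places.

Arden 0.051, Frost 0.715, Cato 0.010, Eyre 0.225

Unnormalized posteriors (prior × likelihood):
  Arden: 0.34 × 0.025 = 0.0085
  Frost: 0.26 × 0.4625 = 0.12025
  Cato: 0.085 × 0.02 = 0.0017
  Eyre: 0.315 × 0.12 = 0.0378
Normalizing constant = 0.16825.
P(Arden | rare-form) = 0.0085/0.16825 ≈ 0.051
P(Frost | rare-form) = 0.12025/0.16825 ≈ 0.715
P(Cato | rare-form) = 0.0017/0.16825 ≈ 0.010
P(Eyre | rare-form) = 0.0378/0.16825 ≈ 0.225
(Check: 0.051+0.715+0.010+0.225 = 1.001.)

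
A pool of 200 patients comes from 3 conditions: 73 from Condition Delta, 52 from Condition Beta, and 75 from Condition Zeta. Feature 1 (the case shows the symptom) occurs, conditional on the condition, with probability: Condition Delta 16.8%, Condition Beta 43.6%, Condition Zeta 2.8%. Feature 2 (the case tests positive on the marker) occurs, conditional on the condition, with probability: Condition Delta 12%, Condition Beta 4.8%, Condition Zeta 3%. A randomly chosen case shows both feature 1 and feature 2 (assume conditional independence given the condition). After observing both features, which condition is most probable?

Condition Delta

Unnormalized posteriors (prior × likelihood):
  Condition Delta: 0.365 × 0.168 × 0.12 = 0.0073584
  Condition Beta: 0.26 × 0.436 × 0.048 = 0.00544128
  Condition Zeta: 0.375 × 0.028 × 0.03 = 0.000315
Normalizing constant = 0.01311468.
Largest term belongs to Condition Delta, so Condition Delta is most probable.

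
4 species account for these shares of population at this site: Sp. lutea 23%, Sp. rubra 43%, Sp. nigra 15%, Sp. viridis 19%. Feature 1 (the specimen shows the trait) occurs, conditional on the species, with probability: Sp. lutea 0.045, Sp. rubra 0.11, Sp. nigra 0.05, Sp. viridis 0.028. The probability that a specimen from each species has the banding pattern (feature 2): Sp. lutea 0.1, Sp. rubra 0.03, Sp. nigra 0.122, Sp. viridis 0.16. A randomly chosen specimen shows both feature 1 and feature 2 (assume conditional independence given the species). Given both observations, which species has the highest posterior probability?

Sp. rubra

Compute prior × likelihood for every hypothesis:
  Sp. lutea: 0.23 × 0.045 × 0.1 = 0.001035
  Sp. rubra: 0.43 × 0.11 × 0.03 = 0.001419
  Sp. nigra: 0.15 × 0.05 × 0.122 = 0.000915
  Sp. viridis: 0.19 × 0.028 × 0.16 = 0.0008512
Normalizing constant = 0.0042202.
Largest term belongs to Sp. rubra, so Sp. rubra is most probable.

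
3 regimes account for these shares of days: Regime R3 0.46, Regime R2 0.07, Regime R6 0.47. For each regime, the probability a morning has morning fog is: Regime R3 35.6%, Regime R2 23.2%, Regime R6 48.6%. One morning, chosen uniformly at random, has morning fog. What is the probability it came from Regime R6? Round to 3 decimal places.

Compute prior × likelihood for every hypothesis:
  Regime R3: 0.46 × 0.356 = 0.16376
  Regime R2: 0.07 × 0.232 = 0.01624
  Regime R6: 0.47 × 0.486 = 0.22842
Total = 0.40842.
P(Regime R6 | evidence) = 0.22842 / 0.40842 ≈ 0.559.

0.559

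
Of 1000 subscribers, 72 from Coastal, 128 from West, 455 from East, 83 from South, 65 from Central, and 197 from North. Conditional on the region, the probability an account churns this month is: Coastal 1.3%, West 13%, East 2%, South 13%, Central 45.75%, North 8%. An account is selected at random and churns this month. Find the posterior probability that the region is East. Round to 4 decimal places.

0.1097

Unnormalized posteriors (prior × likelihood):
  Coastal: 0.072 × 0.013 = 0.000936
  West: 0.128 × 0.13 = 0.01664
  East: 0.455 × 0.02 = 0.0091
  South: 0.083 × 0.13 = 0.01079
  Central: 0.065 × 0.4575 = 0.0297375
  North: 0.197 × 0.08 = 0.01576
Total = 0.0829635.
P(East | evidence) = 0.0091 / 0.0829635 ≈ 0.1097.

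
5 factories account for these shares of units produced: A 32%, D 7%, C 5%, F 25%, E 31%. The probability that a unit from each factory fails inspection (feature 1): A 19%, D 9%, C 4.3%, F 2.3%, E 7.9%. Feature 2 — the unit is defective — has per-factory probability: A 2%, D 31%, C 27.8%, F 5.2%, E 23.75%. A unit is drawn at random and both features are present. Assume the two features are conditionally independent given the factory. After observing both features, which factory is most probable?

E

Compute prior × likelihood for every hypothesis:
  A: 0.32 × 0.19 × 0.02 = 0.001216
  D: 0.07 × 0.09 × 0.31 = 0.001953
  C: 0.05 × 0.043 × 0.278 = 0.0005977
  F: 0.25 × 0.023 × 0.052 = 0.000299
  E: 0.31 × 0.079 × 0.2375 = 0.005816375
Sum = 0.009882075.
Largest term belongs to E, so E is most probable.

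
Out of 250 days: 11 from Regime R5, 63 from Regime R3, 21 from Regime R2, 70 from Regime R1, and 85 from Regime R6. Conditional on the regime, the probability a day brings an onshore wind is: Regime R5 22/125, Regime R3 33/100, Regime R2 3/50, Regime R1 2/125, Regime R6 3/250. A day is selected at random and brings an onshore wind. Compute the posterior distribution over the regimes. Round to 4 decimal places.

Regime R5 0.0741, Regime R3 0.7958, Regime R2 0.0482, Regime R1 0.0429, Regime R6 0.0390

By Bayes' rule, posterior ∝ prior × likelihood:
  Regime R5: 0.044 × 0.176 = 0.007744
  Regime R3: 0.252 × 0.33 = 0.08316
  Regime R2: 0.084 × 0.06 = 0.00504
  Regime R1: 0.28 × 0.016 = 0.00448
  Regime R6: 0.34 × 0.012 = 0.00408
Normalizing constant = 0.104504.
P(Regime R5 | onshore) = 0.007744/0.104504 ≈ 0.0741
P(Regime R3 | onshore) = 0.08316/0.104504 ≈ 0.7958
P(Regime R2 | onshore) = 0.00504/0.104504 ≈ 0.0482
P(Regime R1 | onshore) = 0.00448/0.104504 ≈ 0.0429
P(Regime R6 | onshore) = 0.00408/0.104504 ≈ 0.0390
(Check: 0.0741+0.7958+0.0482+0.0429+0.0390 = 1.0000.)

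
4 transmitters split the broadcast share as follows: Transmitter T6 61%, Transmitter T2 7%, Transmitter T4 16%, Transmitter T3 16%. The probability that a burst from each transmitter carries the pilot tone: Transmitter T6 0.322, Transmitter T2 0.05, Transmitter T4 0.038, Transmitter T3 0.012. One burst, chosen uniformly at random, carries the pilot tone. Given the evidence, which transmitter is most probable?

Unnormalized posteriors (prior × likelihood):
  Transmitter T6: 0.61 × 0.322 = 0.19642
  Transmitter T2: 0.07 × 0.05 = 0.0035
  Transmitter T4: 0.16 × 0.038 = 0.00608
  Transmitter T3: 0.16 × 0.012 = 0.00192
Sum = 0.20792.
Largest term belongs to Transmitter T6, so Transmitter T6 is most probable.

Transmitter T6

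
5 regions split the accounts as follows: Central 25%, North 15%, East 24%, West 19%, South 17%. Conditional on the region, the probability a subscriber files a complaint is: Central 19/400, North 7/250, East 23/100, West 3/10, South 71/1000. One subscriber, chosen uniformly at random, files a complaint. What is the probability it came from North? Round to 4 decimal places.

0.0299

Prior × likelihood for each hypothesis:
  Central: 0.25 × 0.0475 = 0.011875
  North: 0.15 × 0.028 = 0.0042
  East: 0.24 × 0.23 = 0.0552
  West: 0.19 × 0.3 = 0.057
  South: 0.17 × 0.071 = 0.01207
Normalizing constant = 0.140345.
P(North | evidence) = 0.0042 / 0.140345 ≈ 0.0299.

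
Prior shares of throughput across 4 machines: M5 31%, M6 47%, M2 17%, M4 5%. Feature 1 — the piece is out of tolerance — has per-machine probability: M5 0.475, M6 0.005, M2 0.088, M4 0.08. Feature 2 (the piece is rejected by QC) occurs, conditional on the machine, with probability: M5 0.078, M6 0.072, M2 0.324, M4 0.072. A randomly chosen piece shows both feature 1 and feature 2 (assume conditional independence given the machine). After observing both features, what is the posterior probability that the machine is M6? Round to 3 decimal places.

0.010

Compute prior × likelihood for every hypothesis:
  M5: 0.31 × 0.475 × 0.078 = 0.0114855
  M6: 0.47 × 0.005 × 0.072 = 0.0001692
  M2: 0.17 × 0.088 × 0.324 = 0.00484704
  M4: 0.05 × 0.08 × 0.072 = 0.000288
Normalizing constant = 0.01678974.
P(M6 | evidence) = 0.0001692 / 0.01678974 ≈ 0.010.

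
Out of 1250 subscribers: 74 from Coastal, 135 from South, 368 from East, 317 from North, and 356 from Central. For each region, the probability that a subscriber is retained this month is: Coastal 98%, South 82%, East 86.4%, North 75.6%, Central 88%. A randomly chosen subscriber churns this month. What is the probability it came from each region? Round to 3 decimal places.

Coastal 0.008, South 0.124, East 0.255, North 0.395, Central 0.218

Taking complements, P(churn | each) = Coastal 0.02, South 0.18, East 0.136, North 0.244, Central 0.12.
By Bayes' rule, posterior ∝ prior × likelihood:
  Coastal: 0.0592 × 0.02 = 0.001184
  South: 0.108 × 0.18 = 0.01944
  East: 0.2944 × 0.136 = 0.0400384
  North: 0.2536 × 0.244 = 0.0618784
  Central: 0.2848 × 0.12 = 0.034176
Total = 0.1567168.
P(Coastal | churn) = 0.001184/0.1567168 ≈ 0.008
P(South | churn) = 0.01944/0.1567168 ≈ 0.124
P(East | churn) = 0.0400384/0.1567168 ≈ 0.255
P(North | churn) = 0.0618784/0.1567168 ≈ 0.395
P(Central | churn) = 0.034176/0.1567168 ≈ 0.218
(Check: 0.008+0.124+0.255+0.395+0.218 = 1.000.)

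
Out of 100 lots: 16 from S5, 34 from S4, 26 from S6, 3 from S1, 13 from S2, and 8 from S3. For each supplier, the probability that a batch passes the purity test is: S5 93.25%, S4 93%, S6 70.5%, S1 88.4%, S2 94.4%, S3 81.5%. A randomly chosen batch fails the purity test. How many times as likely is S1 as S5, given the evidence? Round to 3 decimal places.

Taking complements, P(off-spec | each) = S5 0.0675, S4 0.07, S6 0.295, S1 0.116, S2 0.056, S3 0.185.
Prior × likelihood for each hypothesis:
  S5: 0.16 × 0.0675 = 0.0108
  S4: 0.34 × 0.07 = 0.0238
  S6: 0.26 × 0.295 = 0.0767
  S1: 0.03 × 0.116 = 0.00348
  S2: 0.13 × 0.056 = 0.00728
  S3: 0.08 × 0.185 = 0.0148
Normalizing constant = 0.13686.
The ratio is 0.00348 / 0.0108 (the normalizer cancels) = 0.322.

0.322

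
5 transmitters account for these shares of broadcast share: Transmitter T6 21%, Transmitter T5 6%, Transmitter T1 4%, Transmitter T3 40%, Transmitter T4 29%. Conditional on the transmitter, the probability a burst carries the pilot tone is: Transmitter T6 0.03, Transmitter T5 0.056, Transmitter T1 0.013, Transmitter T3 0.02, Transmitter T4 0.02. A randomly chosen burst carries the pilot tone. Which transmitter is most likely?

Transmitter T3

Prior × likelihood for each hypothesis:
  Transmitter T6: 0.21 × 0.03 = 0.0063
  Transmitter T5: 0.06 × 0.056 = 0.00336
  Transmitter T1: 0.04 × 0.013 = 0.00052
  Transmitter T3: 0.4 × 0.02 = 0.008
  Transmitter T4: 0.29 × 0.02 = 0.0058
Total = 0.02398.
Largest term belongs to Transmitter T3, so Transmitter T3 is most probable.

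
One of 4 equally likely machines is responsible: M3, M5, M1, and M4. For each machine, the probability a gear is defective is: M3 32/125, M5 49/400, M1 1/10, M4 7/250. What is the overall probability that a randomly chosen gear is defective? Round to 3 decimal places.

0.127

Since the prior is uniform, the posterior is proportional to the likelihood:
  M3: 0.256
  M5: 0.1225
  M1: 0.1
  M4: 0.028
P(defective) = (1/4) × (0.256 + 0.1225 + 0.1 + 0.028) = 0.5065/4 ≈ 0.127.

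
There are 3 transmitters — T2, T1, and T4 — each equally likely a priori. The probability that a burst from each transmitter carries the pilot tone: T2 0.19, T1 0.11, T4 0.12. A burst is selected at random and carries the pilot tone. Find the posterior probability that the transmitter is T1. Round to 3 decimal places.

Since the prior is uniform, the posterior is proportional to the likelihood:
  T2: 0.19
  T1: 0.11
  T4: 0.12
Normalizing constant = 0.42.
P(T1 | evidence) = 0.11 / 0.42 ≈ 0.262.

0.262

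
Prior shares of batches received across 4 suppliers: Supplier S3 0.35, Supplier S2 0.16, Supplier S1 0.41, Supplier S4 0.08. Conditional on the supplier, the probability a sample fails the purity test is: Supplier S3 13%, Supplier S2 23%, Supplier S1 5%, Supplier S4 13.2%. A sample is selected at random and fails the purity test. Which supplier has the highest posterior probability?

Supplier S3

Compute prior × likelihood for every hypothesis:
  Supplier S3: 0.35 × 0.13 = 0.0455
  Supplier S2: 0.16 × 0.23 = 0.0368
  Supplier S1: 0.41 × 0.05 = 0.0205
  Supplier S4: 0.08 × 0.132 = 0.01056
Sum = 0.11336.
Largest term belongs to Supplier S3, so Supplier S3 is most probable.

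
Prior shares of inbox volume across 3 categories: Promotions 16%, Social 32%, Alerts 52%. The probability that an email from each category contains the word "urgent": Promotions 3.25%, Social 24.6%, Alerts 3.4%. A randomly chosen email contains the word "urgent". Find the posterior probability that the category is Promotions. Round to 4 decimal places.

Compute prior × likelihood for every hypothesis:
  Promotions: 0.16 × 0.0325 = 0.0052
  Social: 0.32 × 0.246 = 0.07872
  Alerts: 0.52 × 0.034 = 0.01768
Sum = 0.1016.
P(Promotions | evidence) = 0.0052 / 0.1016 ≈ 0.0512.

0.0512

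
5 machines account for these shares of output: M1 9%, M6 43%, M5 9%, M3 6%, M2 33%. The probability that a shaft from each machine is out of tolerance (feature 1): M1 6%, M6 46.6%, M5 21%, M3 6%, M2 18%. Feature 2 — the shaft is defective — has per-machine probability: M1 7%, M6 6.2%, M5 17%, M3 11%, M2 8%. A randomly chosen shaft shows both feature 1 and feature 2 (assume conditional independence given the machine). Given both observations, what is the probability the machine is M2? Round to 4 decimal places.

Unnormalized posteriors (prior × likelihood):
  M1: 0.09 × 0.06 × 0.07 = 0.000378
  M6: 0.43 × 0.466 × 0.062 = 0.01242356
  M5: 0.09 × 0.21 × 0.17 = 0.003213
  M3: 0.06 × 0.06 × 0.11 = 0.000396
  M2: 0.33 × 0.18 × 0.08 = 0.004752
Total = 0.02116256.
P(M2 | evidence) = 0.004752 / 0.02116256 ≈ 0.2245.

0.2245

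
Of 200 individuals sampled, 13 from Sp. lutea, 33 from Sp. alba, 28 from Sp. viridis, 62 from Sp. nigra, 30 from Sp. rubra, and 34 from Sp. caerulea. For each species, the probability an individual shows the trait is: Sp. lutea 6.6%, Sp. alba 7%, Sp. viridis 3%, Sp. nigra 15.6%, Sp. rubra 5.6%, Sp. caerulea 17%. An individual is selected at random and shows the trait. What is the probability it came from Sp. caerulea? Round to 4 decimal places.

Unnormalized posteriors (prior × likelihood):
  Sp. lutea: 0.065 × 0.066 = 0.00429
  Sp. alba: 0.165 × 0.07 = 0.01155
  Sp. viridis: 0.14 × 0.03 = 0.0042
  Sp. nigra: 0.31 × 0.156 = 0.04836
  Sp. rubra: 0.15 × 0.056 = 0.0084
  Sp. caerulea: 0.17 × 0.17 = 0.0289
Total = 0.1057.
P(Sp. caerulea | evidence) = 0.0289 / 0.1057 ≈ 0.2734.

0.2734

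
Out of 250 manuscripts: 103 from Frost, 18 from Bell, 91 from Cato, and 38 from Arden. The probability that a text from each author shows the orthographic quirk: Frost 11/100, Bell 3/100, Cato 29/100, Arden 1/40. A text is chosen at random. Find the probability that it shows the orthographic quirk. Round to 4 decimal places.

0.1568

Compute prior × likelihood for every hypothesis:
  Frost: 0.412 × 0.11 = 0.04532
  Bell: 0.072 × 0.03 = 0.00216
  Cato: 0.364 × 0.29 = 0.10556
  Arden: 0.152 × 0.025 = 0.0038
P(quirk) = 0.04532 + 0.00216 + 0.10556 + 0.0038 = 0.15684 → 0.1568.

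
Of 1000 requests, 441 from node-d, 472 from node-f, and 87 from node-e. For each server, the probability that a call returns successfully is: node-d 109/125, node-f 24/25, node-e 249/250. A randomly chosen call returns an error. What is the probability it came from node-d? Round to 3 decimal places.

Taking complements, P(error | each) = node-d 0.128, node-f 0.04, node-e 0.004.
By Bayes' rule, posterior ∝ prior × likelihood:
  node-d: 0.441 × 0.128 = 0.056448
  node-f: 0.472 × 0.04 = 0.01888
  node-e: 0.087 × 0.004 = 0.000348
Sum = 0.075676.
P(node-d | evidence) = 0.056448 / 0.075676 ≈ 0.746.

0.746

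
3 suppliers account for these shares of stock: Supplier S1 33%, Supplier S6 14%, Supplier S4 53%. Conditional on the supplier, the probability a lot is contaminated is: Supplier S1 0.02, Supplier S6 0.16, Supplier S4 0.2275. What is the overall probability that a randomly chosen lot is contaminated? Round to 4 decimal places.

By Bayes' rule, posterior ∝ prior × likelihood:
  Supplier S1: 0.33 × 0.02 = 0.0066
  Supplier S6: 0.14 × 0.16 = 0.0224
  Supplier S4: 0.53 × 0.2275 = 0.120575
P(contaminated) = 0.0066 + 0.0224 + 0.120575 = 0.149575 → 0.1496.

0.1496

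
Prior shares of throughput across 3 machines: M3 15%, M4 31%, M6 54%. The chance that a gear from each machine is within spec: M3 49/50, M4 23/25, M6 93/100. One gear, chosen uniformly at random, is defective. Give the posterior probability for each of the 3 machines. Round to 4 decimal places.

Taking complements, P(defective | each) = M3 0.02, M4 0.08, M6 0.07.
Prior × likelihood for each hypothesis:
  M3: 0.15 × 0.02 = 0.003
  M4: 0.31 × 0.08 = 0.0248
  M6: 0.54 × 0.07 = 0.0378
Total = 0.0656.
P(M3 | defective) = 0.003/0.0656 ≈ 0.0457
P(M4 | defective) = 0.0248/0.0656 ≈ 0.3780
P(M6 | defective) = 0.0378/0.0656 ≈ 0.5762
(Check: 0.0457+0.3780+0.5762 = 0.9999.)

M3 0.0457, M4 0.3780, M6 0.5762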